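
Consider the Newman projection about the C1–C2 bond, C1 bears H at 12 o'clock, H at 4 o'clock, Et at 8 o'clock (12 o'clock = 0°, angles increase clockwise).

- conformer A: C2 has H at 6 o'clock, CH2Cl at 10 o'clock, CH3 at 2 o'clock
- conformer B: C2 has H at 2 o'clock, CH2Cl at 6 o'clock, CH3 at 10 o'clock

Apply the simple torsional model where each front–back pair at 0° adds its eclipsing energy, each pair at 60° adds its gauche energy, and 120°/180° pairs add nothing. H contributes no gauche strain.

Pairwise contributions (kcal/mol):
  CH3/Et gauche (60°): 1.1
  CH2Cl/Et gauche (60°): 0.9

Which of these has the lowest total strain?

A

A (staggered): Et–CH2Cl gauche; 0.9 = 0.9 kcal/mol.
B (staggered): Et–CH2Cl gauche, Et–CH3 gauche; 0.9 + 1.1 = 2.0 kcal/mol.
A has the lowest total (0.9 kcal/mol).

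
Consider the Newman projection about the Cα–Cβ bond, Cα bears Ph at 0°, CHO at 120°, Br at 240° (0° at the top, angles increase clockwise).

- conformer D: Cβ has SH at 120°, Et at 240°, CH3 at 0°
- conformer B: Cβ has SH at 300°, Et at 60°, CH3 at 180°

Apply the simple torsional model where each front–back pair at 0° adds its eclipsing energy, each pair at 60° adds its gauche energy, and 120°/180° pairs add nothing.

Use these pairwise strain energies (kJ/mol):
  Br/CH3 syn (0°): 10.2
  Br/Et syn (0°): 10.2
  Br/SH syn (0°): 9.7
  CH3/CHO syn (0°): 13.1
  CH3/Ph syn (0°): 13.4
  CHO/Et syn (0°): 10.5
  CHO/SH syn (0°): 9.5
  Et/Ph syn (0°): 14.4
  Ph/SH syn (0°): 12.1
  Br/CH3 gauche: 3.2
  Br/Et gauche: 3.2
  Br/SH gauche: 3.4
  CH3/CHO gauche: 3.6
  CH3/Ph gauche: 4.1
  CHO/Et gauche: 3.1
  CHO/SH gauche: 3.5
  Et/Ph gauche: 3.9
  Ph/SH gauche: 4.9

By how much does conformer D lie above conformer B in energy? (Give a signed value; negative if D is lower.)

D (eclipsed): Ph–CH3 eclipsed, CHO–SH eclipsed, Br–Et eclipsed; 13.4 + 9.5 + 10.2 = 33.1 kJ/mol.
B (staggered): Ph–SH gauche, Ph–Et gauche, CHO–Et gauche, CHO–CH3 gauche, Br–SH gauche, Br–CH3 gauche; 4.9 + 3.9 + 3.1 + 3.6 + 3.4 + 3.2 = 22.1 kJ/mol.
E(D) − E(B) = 33.1 − 22.1 = +11.0 kJ/mol.

+11.0 kJ/mol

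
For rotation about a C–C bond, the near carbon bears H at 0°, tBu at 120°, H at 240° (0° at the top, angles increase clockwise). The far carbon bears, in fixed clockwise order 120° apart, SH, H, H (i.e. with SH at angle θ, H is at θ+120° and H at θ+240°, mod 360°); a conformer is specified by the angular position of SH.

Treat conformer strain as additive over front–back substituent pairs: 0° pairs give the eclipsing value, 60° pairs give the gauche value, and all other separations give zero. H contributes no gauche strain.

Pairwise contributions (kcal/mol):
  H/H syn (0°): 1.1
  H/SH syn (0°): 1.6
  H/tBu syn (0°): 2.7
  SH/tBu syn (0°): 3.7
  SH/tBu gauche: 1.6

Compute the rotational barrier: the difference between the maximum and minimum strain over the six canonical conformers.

5.9 kcal/mol

SH at 0° (eclipsed): H–SH eclipsed, tBu–H eclipsed, H–H eclipsed; 1.6 + 2.7 + 1.1 = 5.4 kcal/mol.
SH at 60° (staggered): tBu–SH gauche; 1.6 = 1.6 kcal/mol.
SH at 120° (eclipsed): H–H eclipsed, tBu–SH eclipsed, H–H eclipsed; 1.1 + 3.7 + 1.1 = 5.9 kcal/mol.
SH at 180° (staggered): tBu–SH gauche; 1.6 = 1.6 kcal/mol.
SH at 240° (eclipsed): H–H eclipsed, tBu–H eclipsed, H–SH eclipsed; 1.1 + 2.7 + 1.6 = 5.4 kcal/mol.
SH at 300° (staggered): no non-H gauche contacts → 0.0 kcal/mol.
Max at 120° (5.9 kcal/mol), min at 300° (0.0 kcal/mol); barrier = 5.9 kcal/mol.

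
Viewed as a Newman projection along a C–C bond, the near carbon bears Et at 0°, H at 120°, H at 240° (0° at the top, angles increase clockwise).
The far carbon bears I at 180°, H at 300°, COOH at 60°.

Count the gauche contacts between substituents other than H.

1

Non-H gauche pairs: Et(0°)/COOH(60°) — 1 interaction.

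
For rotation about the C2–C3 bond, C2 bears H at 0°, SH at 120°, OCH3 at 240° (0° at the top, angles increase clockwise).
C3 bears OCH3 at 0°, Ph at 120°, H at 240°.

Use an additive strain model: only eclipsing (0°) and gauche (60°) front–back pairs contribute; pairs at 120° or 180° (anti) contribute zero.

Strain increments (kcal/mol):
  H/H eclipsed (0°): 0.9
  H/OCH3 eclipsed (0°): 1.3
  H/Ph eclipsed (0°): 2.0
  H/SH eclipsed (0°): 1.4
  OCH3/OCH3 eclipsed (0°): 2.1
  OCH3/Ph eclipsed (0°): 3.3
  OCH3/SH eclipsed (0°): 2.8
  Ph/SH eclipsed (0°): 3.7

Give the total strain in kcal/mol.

6.3 kcal/mol

This conformer (eclipsed): H–OCH3 eclipsed, SH–Ph eclipsed, OCH3–H eclipsed; 1.3 + 3.7 + 1.3 = 6.3 kcal/mol.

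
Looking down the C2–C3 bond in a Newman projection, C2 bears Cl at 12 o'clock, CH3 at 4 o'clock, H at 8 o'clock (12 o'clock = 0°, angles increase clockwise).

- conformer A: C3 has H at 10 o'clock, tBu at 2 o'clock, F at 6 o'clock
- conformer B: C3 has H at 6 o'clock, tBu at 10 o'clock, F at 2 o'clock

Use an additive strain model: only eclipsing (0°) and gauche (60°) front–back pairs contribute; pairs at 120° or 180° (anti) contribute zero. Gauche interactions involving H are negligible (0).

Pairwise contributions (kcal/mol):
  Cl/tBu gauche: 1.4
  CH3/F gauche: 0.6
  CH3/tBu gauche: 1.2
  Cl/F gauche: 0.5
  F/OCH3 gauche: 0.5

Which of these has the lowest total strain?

B

A (staggered): Cl–tBu gauche, CH3–tBu gauche, CH3–F gauche; 1.4 + 1.2 + 0.6 = 3.2 kcal/mol.
B (staggered): Cl–tBu gauche, Cl–F gauche, CH3–F gauche; 1.4 + 0.5 + 0.6 = 2.5 kcal/mol.
B has the lowest total (2.5 kcal/mol).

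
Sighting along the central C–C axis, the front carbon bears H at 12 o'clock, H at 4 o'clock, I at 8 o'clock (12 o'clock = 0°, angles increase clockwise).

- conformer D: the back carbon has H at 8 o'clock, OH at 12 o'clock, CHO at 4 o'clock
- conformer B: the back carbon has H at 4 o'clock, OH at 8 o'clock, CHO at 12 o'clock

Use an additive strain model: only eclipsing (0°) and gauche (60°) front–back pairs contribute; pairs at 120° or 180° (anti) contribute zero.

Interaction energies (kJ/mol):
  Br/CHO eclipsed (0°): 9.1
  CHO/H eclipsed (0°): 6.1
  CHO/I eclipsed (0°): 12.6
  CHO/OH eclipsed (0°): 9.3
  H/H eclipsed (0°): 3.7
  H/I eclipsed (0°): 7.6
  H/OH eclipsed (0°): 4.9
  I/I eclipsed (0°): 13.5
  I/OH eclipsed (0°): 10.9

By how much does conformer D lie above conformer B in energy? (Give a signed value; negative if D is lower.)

-2.1 kJ/mol

D is eclipsed. H at 0° is eclipsed with OH at 0° (4.9); H at 120° is eclipsed with CHO at 120° (6.1); I at 240° is eclipsed with H at 240° (7.6). Total 18.6 kJ/mol.
B is eclipsed. H at 0° is eclipsed with CHO at 0° (6.1); H at 120° is eclipsed with H at 120° (3.7); I at 240° is eclipsed with OH at 240° (10.9). Total 20.7 kJ/mol.
E(D) − E(B) = 18.6 − 20.7 = -2.1 kJ/mol.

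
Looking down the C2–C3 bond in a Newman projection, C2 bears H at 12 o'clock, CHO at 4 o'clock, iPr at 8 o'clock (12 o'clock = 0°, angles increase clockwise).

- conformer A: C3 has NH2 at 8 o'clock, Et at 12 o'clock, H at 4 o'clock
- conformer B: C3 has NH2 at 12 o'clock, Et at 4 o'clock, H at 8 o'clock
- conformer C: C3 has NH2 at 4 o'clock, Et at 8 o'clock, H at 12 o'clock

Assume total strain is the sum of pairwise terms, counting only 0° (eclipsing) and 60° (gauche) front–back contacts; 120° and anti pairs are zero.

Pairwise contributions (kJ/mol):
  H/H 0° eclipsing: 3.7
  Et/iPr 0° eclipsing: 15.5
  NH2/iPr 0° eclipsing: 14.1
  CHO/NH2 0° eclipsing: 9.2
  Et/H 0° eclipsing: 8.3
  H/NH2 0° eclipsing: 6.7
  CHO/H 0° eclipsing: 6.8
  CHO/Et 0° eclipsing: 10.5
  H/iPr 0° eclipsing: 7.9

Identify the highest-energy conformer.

A

A (eclipsed): H(0°)/Et(0°) eclipsed 8.3; CHO(120°)/H(120°) eclipsed 6.8; iPr(240°)/NH2(240°) eclipsed 14.1 → 29.2 kJ/mol.
B (eclipsed): H(0°)/NH2(0°) eclipsed 6.7; CHO(120°)/Et(120°) eclipsed 10.5; iPr(240°)/H(240°) eclipsed 7.9 → 25.1 kJ/mol.
C (eclipsed): H(0°)/H(0°) eclipsed 3.7; CHO(120°)/NH2(120°) eclipsed 9.2; iPr(240°)/Et(240°) eclipsed 15.5 → 28.4 kJ/mol.
A has the highest total (29.2 kJ/mol).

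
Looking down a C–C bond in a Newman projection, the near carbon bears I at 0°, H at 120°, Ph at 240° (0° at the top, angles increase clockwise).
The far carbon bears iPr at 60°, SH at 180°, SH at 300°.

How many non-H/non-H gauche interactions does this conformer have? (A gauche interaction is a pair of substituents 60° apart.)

4

Non-H gauche pairs: I(0°)/iPr(60°); I(0°)/SH(300°); Ph(240°)/SH(180°); Ph(240°)/SH(300°) — 4 interactions.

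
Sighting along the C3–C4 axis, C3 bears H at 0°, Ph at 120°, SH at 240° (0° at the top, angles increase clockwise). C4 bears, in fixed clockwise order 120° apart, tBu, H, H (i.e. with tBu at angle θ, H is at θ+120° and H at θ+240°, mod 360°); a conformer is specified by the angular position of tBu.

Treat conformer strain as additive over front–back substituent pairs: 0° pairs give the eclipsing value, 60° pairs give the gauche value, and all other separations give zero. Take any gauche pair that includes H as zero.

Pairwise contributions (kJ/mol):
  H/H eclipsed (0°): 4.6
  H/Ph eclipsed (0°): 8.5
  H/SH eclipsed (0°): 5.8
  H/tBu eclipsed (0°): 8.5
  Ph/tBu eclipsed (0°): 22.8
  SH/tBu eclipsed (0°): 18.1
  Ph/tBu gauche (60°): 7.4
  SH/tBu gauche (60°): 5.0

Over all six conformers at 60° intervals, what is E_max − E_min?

tBu at 0° (eclipsed): H–tBu eclipsed, Ph–H eclipsed, SH–H eclipsed; 8.5 + 8.5 + 5.8 = 22.8 kJ/mol.
tBu at 60° (staggered): Ph–tBu gauche; 7.4 = 7.4 kJ/mol.
tBu at 120° (eclipsed): H–H eclipsed, Ph–tBu eclipsed, SH–H eclipsed; 4.6 + 22.8 + 5.8 = 33.2 kJ/mol.
tBu at 180° (staggered): Ph–tBu gauche, SH–tBu gauche; 7.4 + 5.0 = 12.4 kJ/mol.
tBu at 240° (eclipsed): H–H eclipsed, Ph–H eclipsed, SH–tBu eclipsed; 4.6 + 8.5 + 18.1 = 31.2 kJ/mol.
tBu at 300° (staggered): SH–tBu gauche; 5.0 = 5.0 kJ/mol.
Max at 120° (33.2 kJ/mol), min at 300° (5.0 kJ/mol); barrier = 28.2 kJ/mol.

28.2 kJ/mol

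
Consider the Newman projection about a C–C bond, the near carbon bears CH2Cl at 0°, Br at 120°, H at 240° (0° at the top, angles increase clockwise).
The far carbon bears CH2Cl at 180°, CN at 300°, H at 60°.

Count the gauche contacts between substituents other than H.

Non-H gauche pairs: CH2Cl(0°)/CN(300°); Br(120°)/CH2Cl(180°) — 2 interactions.

2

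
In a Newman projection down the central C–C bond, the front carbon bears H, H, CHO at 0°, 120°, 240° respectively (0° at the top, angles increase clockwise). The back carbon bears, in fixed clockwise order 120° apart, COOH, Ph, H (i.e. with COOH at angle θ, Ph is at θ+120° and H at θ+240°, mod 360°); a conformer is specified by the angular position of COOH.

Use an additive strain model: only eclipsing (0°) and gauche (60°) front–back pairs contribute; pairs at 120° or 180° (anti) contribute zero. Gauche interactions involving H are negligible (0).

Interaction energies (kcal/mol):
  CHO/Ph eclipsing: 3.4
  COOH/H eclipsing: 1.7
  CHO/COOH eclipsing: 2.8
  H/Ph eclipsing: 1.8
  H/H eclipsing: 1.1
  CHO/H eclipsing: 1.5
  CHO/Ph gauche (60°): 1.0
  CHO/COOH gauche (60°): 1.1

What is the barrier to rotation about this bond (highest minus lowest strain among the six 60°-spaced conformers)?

COOH at 0° (eclipsed): H(0°)/COOH(0°) eclipsed 1.7; H(120°)/Ph(120°) eclipsed 1.8; CHO(240°)/H(240°) eclipsed 1.5 → 5.0 kcal/mol.
COOH at 60° (staggered): CHO(240°)/Ph(180°) gauche 1.0 → 1.0 kcal/mol.
COOH at 120° (eclipsed): H(0°)/H(0°) eclipsed 1.1; H(120°)/COOH(120°) eclipsed 1.7; CHO(240°)/Ph(240°) eclipsed 3.4 → 6.2 kcal/mol.
COOH at 180° (staggered): CHO(240°)/COOH(180°) gauche 1.1; CHO(240°)/Ph(300°) gauche 1.0 → 2.1 kcal/mol.
COOH at 240° (eclipsed): H(0°)/Ph(0°) eclipsed 1.8; H(120°)/H(120°) eclipsed 1.1; CHO(240°)/COOH(240°) eclipsed 2.8 → 5.7 kcal/mol.
COOH at 300° (staggered): CHO(240°)/COOH(300°) gauche 1.1 → 1.1 kcal/mol.
Max at 120° (6.2 kcal/mol), min at 60° (1.0 kcal/mol); barrier = 5.2 kcal/mol.

5.2 kcal/mol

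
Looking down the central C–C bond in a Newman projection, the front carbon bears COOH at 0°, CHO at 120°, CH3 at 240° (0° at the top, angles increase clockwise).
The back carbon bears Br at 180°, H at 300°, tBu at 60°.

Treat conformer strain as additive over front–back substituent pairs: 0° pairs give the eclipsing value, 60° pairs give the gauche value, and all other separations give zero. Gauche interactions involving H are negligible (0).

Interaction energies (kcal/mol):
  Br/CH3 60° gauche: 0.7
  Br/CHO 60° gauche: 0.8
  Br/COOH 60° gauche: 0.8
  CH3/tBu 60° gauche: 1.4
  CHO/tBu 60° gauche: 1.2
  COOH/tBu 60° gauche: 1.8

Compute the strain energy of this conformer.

This conformer (staggered): COOH(0°)/tBu(60°) gauche 1.8; CHO(120°)/Br(180°) gauche 0.8; CHO(120°)/tBu(60°) gauche 1.2; CH3(240°)/Br(180°) gauche 0.7 → 4.5 kcal/mol.

4.5 kcal/mol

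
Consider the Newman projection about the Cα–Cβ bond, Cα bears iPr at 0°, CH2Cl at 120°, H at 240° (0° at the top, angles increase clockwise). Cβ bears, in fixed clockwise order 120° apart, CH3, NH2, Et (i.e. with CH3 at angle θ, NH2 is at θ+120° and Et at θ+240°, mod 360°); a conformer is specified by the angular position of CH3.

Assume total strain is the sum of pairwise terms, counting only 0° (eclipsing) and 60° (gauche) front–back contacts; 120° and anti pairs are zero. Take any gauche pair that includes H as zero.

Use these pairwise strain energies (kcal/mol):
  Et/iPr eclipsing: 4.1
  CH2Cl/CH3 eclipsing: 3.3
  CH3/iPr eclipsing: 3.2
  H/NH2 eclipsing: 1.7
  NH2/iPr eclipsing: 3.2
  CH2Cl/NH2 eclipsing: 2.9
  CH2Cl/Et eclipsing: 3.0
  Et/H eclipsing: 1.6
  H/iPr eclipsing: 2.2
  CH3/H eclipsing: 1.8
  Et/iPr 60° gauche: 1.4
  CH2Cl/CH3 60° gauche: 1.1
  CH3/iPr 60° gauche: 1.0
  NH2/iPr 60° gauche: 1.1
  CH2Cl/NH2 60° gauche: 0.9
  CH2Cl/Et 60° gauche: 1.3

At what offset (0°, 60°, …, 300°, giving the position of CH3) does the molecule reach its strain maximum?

120°

CH3 at 0° (eclipsed): iPr(0°)/CH3(0°) eclipsed 3.2; CH2Cl(120°)/NH2(120°) eclipsed 2.9; H(240°)/Et(240°) eclipsed 1.6 → 7.7 kcal/mol.
CH3 at 60° (staggered): iPr(0°)/CH3(60°) gauche 1.0; iPr(0°)/Et(300°) gauche 1.4; CH2Cl(120°)/CH3(60°) gauche 1.1; CH2Cl(120°)/NH2(180°) gauche 0.9 → 4.4 kcal/mol.
CH3 at 120° (eclipsed): iPr(0°)/Et(0°) eclipsed 4.1; CH2Cl(120°)/CH3(120°) eclipsed 3.3; H(240°)/NH2(240°) eclipsed 1.7 → 9.1 kcal/mol.
CH3 at 180° (staggered): iPr(0°)/NH2(300°) gauche 1.1; iPr(0°)/Et(60°) gauche 1.4; CH2Cl(120°)/CH3(180°) gauche 1.1; CH2Cl(120°)/Et(60°) gauche 1.3 → 4.9 kcal/mol.
CH3 at 240° (eclipsed): iPr(0°)/NH2(0°) eclipsed 3.2; CH2Cl(120°)/Et(120°) eclipsed 3.0; H(240°)/CH3(240°) eclipsed 1.8 → 8.0 kcal/mol.
CH3 at 300° (staggered): iPr(0°)/CH3(300°) gauche 1.0; iPr(0°)/NH2(60°) gauche 1.1; CH2Cl(120°)/NH2(60°) gauche 0.9; CH2Cl(120°)/Et(180°) gauche 1.3 → 4.3 kcal/mol.
The maximum (9.1 kcal/mol) occurs with CH3 at 120°.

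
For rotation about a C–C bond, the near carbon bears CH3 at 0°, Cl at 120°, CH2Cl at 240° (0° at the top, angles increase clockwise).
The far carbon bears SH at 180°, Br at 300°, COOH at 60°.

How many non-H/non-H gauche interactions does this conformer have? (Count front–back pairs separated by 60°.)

Non-H gauche pairs: CH3(0°)/Br(300°); CH3(0°)/COOH(60°); Cl(120°)/SH(180°); Cl(120°)/COOH(60°); CH2Cl(240°)/SH(180°); CH2Cl(240°)/Br(300°) — 6 interactions.

6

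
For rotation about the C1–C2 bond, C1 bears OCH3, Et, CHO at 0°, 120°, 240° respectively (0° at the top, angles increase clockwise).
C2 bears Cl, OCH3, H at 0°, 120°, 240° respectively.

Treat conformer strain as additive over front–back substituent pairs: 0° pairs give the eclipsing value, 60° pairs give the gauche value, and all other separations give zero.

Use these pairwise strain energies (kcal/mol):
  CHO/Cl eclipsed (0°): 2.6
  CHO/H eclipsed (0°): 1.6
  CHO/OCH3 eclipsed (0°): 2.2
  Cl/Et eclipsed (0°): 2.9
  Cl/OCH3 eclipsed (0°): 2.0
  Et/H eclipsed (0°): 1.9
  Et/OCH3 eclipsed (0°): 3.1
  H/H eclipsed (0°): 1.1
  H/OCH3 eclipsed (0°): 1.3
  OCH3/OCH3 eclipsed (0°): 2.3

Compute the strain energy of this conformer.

6.7 kcal/mol

This conformer (eclipsed): OCH3–Cl eclipsed, Et–OCH3 eclipsed, CHO–H eclipsed; 2.0 + 3.1 + 1.6 = 6.7 kcal/mol.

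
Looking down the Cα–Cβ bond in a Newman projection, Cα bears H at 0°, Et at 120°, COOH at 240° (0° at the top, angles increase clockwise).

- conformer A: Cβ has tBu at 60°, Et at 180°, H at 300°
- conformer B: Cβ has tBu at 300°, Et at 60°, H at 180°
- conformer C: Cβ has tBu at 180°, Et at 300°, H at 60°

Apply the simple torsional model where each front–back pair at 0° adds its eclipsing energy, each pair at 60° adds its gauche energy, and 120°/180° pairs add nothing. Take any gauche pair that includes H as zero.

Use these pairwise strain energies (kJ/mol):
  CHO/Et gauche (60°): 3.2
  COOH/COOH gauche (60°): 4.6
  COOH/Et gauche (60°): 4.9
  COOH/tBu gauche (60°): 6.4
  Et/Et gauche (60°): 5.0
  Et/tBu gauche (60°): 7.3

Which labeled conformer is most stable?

A is staggered. Et at 120° is gauche with tBu at 60° (7.3); Et at 120° is gauche with Et at 180° (5.0); COOH at 240° is gauche with Et at 180° (4.9). Total 17.2 kJ/mol.
B is staggered. Et at 120° is gauche with Et at 60° (5.0); COOH at 240° is gauche with tBu at 300° (6.4). Total 11.4 kJ/mol.
C is staggered. Et at 120° is gauche with tBu at 180° (7.3); COOH at 240° is gauche with tBu at 180° (6.4); COOH at 240° is gauche with Et at 300° (4.9). Total 18.6 kJ/mol.
B has the lowest total (11.4 kJ/mol).

B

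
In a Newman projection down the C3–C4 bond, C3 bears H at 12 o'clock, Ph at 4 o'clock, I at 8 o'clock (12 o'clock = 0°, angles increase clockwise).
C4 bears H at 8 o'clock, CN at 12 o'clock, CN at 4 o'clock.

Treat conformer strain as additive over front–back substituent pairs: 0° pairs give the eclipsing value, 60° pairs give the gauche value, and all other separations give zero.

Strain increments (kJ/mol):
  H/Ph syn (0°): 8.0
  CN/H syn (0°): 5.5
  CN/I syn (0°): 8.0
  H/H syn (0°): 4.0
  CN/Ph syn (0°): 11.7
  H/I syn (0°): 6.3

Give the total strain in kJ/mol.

This conformer (eclipsed): H–CN eclipsed, Ph–CN eclipsed, I–H eclipsed; 5.5 + 11.7 + 6.3 = 23.5 kJ/mol.

23.5 kJ/mol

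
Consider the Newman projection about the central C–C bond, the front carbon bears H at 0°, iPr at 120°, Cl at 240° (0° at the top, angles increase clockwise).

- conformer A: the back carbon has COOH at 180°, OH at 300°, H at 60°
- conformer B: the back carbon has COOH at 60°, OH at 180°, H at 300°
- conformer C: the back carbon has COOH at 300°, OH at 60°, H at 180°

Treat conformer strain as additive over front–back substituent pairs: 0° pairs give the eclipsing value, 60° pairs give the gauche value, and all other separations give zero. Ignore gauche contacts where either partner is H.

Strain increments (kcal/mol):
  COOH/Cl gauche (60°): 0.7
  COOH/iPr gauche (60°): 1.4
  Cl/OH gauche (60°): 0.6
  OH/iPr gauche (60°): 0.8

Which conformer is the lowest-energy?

A is staggered. iPr at 120° is gauche with COOH at 180° (1.4); Cl at 240° is gauche with COOH at 180° (0.7); Cl at 240° is gauche with OH at 300° (0.6). Total 2.7 kcal/mol.
B is staggered. iPr at 120° is gauche with COOH at 60° (1.4); iPr at 120° is gauche with OH at 180° (0.8); Cl at 240° is gauche with OH at 180° (0.6). Total 2.8 kcal/mol.
C is staggered. iPr at 120° is gauche with OH at 60° (0.8); Cl at 240° is gauche with COOH at 300° (0.7). Total 1.5 kcal/mol.
C has the lowest total (1.5 kcal/mol).

C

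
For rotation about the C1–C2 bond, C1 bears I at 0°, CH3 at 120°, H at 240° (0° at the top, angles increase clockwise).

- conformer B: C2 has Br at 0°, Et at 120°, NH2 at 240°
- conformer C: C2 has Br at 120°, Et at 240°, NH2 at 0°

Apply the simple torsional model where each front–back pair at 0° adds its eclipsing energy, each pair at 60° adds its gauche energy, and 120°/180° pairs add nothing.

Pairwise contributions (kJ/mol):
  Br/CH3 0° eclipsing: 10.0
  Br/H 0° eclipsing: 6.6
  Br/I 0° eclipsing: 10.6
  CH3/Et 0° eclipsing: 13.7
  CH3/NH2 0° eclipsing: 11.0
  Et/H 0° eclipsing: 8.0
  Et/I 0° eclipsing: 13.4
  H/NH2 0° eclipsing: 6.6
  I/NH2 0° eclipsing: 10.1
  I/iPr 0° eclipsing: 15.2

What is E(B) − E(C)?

B is eclipsed. I at 0° is eclipsed with Br at 0° (10.6); CH3 at 120° is eclipsed with Et at 120° (13.7); H at 240° is eclipsed with NH2 at 240° (6.6). Total 30.9 kJ/mol.
C is eclipsed. I at 0° is eclipsed with NH2 at 0° (10.1); CH3 at 120° is eclipsed with Br at 120° (10.0); H at 240° is eclipsed with Et at 240° (8.0). Total 28.1 kJ/mol.
E(B) − E(C) = 30.9 − 28.1 = +2.8 kJ/mol.

+2.8 kJ/mol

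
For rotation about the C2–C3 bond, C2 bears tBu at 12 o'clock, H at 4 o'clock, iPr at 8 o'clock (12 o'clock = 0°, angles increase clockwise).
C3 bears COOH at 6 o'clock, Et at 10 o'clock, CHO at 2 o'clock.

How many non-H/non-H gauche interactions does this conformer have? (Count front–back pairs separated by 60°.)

4

Non-H gauche pairs: tBu(0°)/Et(300°); tBu(0°)/CHO(60°); iPr(240°)/COOH(180°); iPr(240°)/Et(300°) — 4 interactions.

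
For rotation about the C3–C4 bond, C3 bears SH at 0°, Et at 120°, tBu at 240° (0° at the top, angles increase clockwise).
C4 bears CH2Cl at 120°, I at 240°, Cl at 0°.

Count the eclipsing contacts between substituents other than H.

3

Non-H eclipsing pairs: SH(0°)/Cl(0°); Et(120°)/CH2Cl(120°); tBu(240°)/I(240°) — 3 interactions.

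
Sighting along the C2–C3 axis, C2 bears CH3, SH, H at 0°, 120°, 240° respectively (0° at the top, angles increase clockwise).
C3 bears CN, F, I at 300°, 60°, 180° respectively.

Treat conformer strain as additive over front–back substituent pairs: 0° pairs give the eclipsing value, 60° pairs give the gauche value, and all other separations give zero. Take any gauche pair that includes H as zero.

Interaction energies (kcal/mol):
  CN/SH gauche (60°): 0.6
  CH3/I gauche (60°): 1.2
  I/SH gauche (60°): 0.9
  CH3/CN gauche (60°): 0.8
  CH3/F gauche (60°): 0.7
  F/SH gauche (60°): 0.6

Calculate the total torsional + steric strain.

This conformer (staggered): CH3(0°)/CN(300°) gauche 0.8; CH3(0°)/F(60°) gauche 0.7; SH(120°)/F(60°) gauche 0.6; SH(120°)/I(180°) gauche 0.9 → 3.0 kcal/mol.

3.0 kcal/mol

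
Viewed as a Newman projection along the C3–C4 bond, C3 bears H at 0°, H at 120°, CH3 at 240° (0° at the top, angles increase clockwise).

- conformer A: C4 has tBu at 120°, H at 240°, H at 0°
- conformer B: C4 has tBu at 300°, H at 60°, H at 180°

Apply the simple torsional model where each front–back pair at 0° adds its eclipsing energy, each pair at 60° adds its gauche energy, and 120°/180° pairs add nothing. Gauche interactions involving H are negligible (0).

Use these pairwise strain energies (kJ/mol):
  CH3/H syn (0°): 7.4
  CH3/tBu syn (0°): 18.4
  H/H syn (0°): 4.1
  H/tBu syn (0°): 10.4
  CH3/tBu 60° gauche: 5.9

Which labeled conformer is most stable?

B

A (eclipsed): H–H eclipsed, H–tBu eclipsed, CH3–H eclipsed; 4.1 + 10.4 + 7.4 = 21.9 kJ/mol.
B (staggered): CH3–tBu gauche; 5.9 = 5.9 kJ/mol.
B has the lowest total (5.9 kJ/mol).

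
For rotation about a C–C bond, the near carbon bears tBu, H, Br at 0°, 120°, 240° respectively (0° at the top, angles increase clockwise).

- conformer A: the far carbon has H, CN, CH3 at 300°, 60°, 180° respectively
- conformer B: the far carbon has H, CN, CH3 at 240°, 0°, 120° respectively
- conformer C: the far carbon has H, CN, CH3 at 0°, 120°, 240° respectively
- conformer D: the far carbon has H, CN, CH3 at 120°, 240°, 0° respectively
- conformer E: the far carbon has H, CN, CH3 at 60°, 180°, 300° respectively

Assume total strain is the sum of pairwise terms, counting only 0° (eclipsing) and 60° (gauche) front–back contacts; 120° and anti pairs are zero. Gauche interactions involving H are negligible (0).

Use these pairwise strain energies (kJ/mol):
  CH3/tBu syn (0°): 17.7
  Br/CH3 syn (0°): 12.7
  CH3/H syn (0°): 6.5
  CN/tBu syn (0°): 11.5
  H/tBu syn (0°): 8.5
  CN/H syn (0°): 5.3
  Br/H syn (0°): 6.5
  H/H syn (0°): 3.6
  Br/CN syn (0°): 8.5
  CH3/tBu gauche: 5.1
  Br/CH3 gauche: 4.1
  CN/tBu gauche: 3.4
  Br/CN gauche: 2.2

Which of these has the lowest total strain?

A is staggered. tBu at 0° is gauche with CN at 60° (3.4); Br at 240° is gauche with CH3 at 180° (4.1). Total 7.5 kJ/mol.
B is eclipsed. tBu at 0° is eclipsed with CN at 0° (11.5); H at 120° is eclipsed with CH3 at 120° (6.5); Br at 240° is eclipsed with H at 240° (6.5). Total 24.5 kJ/mol.
C is eclipsed. tBu at 0° is eclipsed with H at 0° (8.5); H at 120° is eclipsed with CN at 120° (5.3); Br at 240° is eclipsed with CH3 at 240° (12.7). Total 26.5 kJ/mol.
D is eclipsed. tBu at 0° is eclipsed with CH3 at 0° (17.7); H at 120° is eclipsed with H at 120° (3.6); Br at 240° is eclipsed with CN at 240° (8.5). Total 29.8 kJ/mol.
E is staggered. tBu at 0° is gauche with CH3 at 300° (5.1); Br at 240° is gauche with CN at 180° (2.2); Br at 240° is gauche with CH3 at 300° (4.1). Total 11.4 kJ/mol.
A has the lowest total (7.5 kJ/mol).

A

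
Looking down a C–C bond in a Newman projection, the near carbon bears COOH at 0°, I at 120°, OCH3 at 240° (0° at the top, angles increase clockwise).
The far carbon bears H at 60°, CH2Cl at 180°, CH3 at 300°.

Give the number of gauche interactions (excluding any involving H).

4

Non-H gauche pairs: COOH(0°)/CH3(300°); I(120°)/CH2Cl(180°); OCH3(240°)/CH2Cl(180°); OCH3(240°)/CH3(300°) — 4 interactions.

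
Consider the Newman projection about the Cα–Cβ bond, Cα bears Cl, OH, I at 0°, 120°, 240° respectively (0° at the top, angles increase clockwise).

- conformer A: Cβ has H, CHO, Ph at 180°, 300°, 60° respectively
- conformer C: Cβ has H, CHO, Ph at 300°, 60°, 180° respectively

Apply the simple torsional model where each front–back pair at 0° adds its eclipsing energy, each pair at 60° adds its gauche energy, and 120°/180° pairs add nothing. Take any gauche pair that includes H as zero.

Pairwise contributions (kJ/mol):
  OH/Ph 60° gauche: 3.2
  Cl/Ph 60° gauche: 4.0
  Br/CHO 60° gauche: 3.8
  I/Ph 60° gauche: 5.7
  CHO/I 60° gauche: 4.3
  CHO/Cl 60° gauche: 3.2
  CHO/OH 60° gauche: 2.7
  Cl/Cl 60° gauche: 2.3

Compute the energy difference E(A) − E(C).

A is staggered. Cl at 0° is gauche with CHO at 300° (3.2); Cl at 0° is gauche with Ph at 60° (4.0); OH at 120° is gauche with Ph at 60° (3.2); I at 240° is gauche with CHO at 300° (4.3). Total 14.7 kJ/mol.
C is staggered. Cl at 0° is gauche with CHO at 60° (3.2); OH at 120° is gauche with CHO at 60° (2.7); OH at 120° is gauche with Ph at 180° (3.2); I at 240° is gauche with Ph at 180° (5.7). Total 14.8 kJ/mol.
E(A) − E(C) = 14.7 − 14.8 = -0.1 kJ/mol.

-0.1 kJ/mol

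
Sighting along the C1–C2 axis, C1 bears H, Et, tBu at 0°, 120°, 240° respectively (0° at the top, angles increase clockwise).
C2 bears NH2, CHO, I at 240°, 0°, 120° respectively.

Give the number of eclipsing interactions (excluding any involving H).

2

Non-H eclipsing pairs: Et(120°)/I(120°); tBu(240°)/NH2(240°) — 2 interactions.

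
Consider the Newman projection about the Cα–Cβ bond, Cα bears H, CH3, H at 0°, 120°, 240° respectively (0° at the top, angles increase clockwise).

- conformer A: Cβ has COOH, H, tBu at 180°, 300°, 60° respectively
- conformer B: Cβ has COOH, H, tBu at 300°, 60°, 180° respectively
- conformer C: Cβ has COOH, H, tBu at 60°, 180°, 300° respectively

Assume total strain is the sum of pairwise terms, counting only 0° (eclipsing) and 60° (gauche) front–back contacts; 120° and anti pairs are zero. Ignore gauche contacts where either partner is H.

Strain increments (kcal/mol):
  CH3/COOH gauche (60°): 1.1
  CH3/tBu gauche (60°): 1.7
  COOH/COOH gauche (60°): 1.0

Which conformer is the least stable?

A

A (staggered): CH3(120°)/COOH(180°) gauche 1.1; CH3(120°)/tBu(60°) gauche 1.7 → 2.8 kcal/mol.
B (staggered): CH3(120°)/tBu(180°) gauche 1.7 → 1.7 kcal/mol.
C (staggered): CH3(120°)/COOH(60°) gauche 1.1 → 1.1 kcal/mol.
A has the highest total (2.8 kcal/mol).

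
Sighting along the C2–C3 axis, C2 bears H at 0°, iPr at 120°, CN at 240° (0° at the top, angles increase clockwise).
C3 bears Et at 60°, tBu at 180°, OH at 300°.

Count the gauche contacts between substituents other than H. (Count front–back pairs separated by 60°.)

4

Non-H gauche pairs: iPr(120°)/Et(60°); iPr(120°)/tBu(180°); CN(240°)/tBu(180°); CN(240°)/OH(300°) — 4 interactions.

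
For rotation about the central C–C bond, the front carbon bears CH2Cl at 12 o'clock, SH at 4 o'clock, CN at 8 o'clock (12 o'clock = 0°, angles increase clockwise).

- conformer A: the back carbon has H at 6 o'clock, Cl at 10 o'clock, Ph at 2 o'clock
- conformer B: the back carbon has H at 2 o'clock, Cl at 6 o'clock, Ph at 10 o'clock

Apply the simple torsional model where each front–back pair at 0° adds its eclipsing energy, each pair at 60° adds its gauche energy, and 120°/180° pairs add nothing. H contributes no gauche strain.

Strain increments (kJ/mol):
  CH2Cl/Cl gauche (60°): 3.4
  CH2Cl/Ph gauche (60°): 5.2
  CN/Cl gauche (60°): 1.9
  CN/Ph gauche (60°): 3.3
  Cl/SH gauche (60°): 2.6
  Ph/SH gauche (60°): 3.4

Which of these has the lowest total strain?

B

A (staggered): CH2Cl(0°)/Cl(300°) gauche 3.4; CH2Cl(0°)/Ph(60°) gauche 5.2; SH(120°)/Ph(60°) gauche 3.4; CN(240°)/Cl(300°) gauche 1.9 → 13.9 kJ/mol.
B (staggered): CH2Cl(0°)/Ph(300°) gauche 5.2; SH(120°)/Cl(180°) gauche 2.6; CN(240°)/Cl(180°) gauche 1.9; CN(240°)/Ph(300°) gauche 3.3 → 13.0 kJ/mol.
B has the lowest total (13.0 kJ/mol).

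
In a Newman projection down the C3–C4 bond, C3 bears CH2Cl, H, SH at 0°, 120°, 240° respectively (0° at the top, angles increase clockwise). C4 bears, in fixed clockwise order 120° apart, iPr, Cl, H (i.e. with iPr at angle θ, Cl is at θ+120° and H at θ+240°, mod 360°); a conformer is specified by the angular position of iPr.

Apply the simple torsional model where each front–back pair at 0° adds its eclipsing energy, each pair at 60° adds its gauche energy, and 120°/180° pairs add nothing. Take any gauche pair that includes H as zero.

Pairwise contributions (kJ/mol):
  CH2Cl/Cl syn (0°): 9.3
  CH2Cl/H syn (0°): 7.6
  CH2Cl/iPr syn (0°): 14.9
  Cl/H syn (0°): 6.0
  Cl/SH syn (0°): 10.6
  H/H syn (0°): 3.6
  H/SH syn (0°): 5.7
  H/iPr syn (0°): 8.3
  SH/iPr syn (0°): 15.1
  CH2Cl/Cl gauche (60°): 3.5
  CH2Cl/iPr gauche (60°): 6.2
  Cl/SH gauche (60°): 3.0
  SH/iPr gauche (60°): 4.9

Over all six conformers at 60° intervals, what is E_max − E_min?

iPr at 0° (eclipsed): CH2Cl(0°)/iPr(0°) eclipsed 14.9; H(120°)/Cl(120°) eclipsed 6.0; SH(240°)/H(240°) eclipsed 5.7 → 26.6 kJ/mol.
iPr at 60° (staggered): CH2Cl(0°)/iPr(60°) gauche 6.2; SH(240°)/Cl(180°) gauche 3.0 → 9.2 kJ/mol.
iPr at 120° (eclipsed): CH2Cl(0°)/H(0°) eclipsed 7.6; H(120°)/iPr(120°) eclipsed 8.3; SH(240°)/Cl(240°) eclipsed 10.6 → 26.5 kJ/mol.
iPr at 180° (staggered): CH2Cl(0°)/Cl(300°) gauche 3.5; SH(240°)/iPr(180°) gauche 4.9; SH(240°)/Cl(300°) gauche 3.0 → 11.4 kJ/mol.
iPr at 240° (eclipsed): CH2Cl(0°)/Cl(0°) eclipsed 9.3; H(120°)/H(120°) eclipsed 3.6; SH(240°)/iPr(240°) eclipsed 15.1 → 28.0 kJ/mol.
iPr at 300° (staggered): CH2Cl(0°)/iPr(300°) gauche 6.2; CH2Cl(0°)/Cl(60°) gauche 3.5; SH(240°)/iPr(300°) gauche 4.9 → 14.6 kJ/mol.
Max at 240° (28.0 kJ/mol), min at 60° (9.2 kJ/mol); barrier = 18.8 kJ/mol.

18.8 kJ/mol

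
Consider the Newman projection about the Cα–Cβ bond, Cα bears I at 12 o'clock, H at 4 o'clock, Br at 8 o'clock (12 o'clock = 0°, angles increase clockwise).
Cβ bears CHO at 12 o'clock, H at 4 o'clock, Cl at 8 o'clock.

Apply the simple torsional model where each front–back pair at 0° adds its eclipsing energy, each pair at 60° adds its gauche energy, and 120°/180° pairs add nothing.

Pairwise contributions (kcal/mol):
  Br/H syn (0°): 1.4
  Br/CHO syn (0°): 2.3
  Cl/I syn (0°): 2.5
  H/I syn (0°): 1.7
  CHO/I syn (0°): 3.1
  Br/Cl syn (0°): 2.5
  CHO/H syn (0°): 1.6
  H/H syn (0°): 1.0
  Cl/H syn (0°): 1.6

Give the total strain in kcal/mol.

6.6 kcal/mol

This conformer (eclipsed): I–CHO eclipsed, H–H eclipsed, Br–Cl eclipsed; 3.1 + 1.0 + 2.5 = 6.6 kcal/mol.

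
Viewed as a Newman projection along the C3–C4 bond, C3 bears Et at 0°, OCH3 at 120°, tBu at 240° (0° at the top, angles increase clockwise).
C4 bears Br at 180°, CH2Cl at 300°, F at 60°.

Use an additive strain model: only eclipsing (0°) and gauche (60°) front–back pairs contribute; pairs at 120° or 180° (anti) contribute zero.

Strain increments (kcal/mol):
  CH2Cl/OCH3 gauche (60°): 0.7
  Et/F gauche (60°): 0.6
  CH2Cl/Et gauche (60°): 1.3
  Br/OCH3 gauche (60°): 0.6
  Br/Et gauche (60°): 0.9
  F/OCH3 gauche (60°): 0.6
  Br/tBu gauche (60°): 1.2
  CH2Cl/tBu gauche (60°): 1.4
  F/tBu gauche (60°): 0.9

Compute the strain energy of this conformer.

This conformer is staggered. Et at 0° is gauche with CH2Cl at 300° (1.3); Et at 0° is gauche with F at 60° (0.6); OCH3 at 120° is gauche with Br at 180° (0.6); OCH3 at 120° is gauche with F at 60° (0.6); tBu at 240° is gauche with Br at 180° (1.2); tBu at 240° is gauche with CH2Cl at 300° (1.4). Total 5.7 kcal/mol.

5.7 kcal/mol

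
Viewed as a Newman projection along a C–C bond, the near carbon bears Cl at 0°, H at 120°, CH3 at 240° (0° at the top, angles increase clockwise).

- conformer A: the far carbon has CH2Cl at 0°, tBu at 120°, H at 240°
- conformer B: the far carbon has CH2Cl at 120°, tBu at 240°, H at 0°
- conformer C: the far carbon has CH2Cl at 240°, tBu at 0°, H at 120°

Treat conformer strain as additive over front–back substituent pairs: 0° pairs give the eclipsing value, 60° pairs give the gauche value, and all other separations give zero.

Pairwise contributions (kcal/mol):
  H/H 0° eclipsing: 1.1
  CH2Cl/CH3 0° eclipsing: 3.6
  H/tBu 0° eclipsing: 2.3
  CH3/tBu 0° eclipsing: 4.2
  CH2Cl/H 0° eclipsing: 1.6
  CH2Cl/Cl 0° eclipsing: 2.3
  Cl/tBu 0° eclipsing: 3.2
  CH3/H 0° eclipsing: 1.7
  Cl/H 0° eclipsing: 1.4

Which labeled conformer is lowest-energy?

A

A (eclipsed): Cl–CH2Cl eclipsed, H–tBu eclipsed, CH3–H eclipsed; 2.3 + 2.3 + 1.7 = 6.3 kcal/mol.
B (eclipsed): Cl–H eclipsed, H–CH2Cl eclipsed, CH3–tBu eclipsed; 1.4 + 1.6 + 4.2 = 7.2 kcal/mol.
C (eclipsed): Cl–tBu eclipsed, H–H eclipsed, CH3–CH2Cl eclipsed; 3.2 + 1.1 + 3.6 = 7.9 kcal/mol.
A has the lowest total (6.3 kcal/mol).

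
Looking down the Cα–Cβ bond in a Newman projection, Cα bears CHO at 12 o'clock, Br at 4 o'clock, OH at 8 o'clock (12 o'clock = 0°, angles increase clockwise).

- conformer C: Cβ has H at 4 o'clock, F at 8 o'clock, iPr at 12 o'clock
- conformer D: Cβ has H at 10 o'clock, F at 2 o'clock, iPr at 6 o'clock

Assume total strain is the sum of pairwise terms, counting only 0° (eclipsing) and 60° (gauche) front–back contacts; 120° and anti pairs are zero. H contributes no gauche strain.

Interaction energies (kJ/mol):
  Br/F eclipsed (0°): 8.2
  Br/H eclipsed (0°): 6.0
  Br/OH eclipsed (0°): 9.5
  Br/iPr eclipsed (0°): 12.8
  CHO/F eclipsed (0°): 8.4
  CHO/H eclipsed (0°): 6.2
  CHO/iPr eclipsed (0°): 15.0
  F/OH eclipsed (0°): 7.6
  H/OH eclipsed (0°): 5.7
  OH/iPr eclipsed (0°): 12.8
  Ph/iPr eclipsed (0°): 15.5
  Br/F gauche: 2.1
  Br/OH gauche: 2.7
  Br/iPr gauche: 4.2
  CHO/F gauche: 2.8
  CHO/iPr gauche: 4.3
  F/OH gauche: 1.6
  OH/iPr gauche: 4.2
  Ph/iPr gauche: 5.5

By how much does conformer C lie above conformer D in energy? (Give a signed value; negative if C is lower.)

C (eclipsed): CHO–iPr eclipsed, Br–H eclipsed, OH–F eclipsed; 15.0 + 6.0 + 7.6 = 28.6 kJ/mol.
D (staggered): CHO–F gauche, Br–F gauche, Br–iPr gauche, OH–iPr gauche; 2.8 + 2.1 + 4.2 + 4.2 = 13.3 kJ/mol.
E(C) − E(D) = 28.6 − 13.3 = +15.3 kJ/mol.

+15.3 kJ/mol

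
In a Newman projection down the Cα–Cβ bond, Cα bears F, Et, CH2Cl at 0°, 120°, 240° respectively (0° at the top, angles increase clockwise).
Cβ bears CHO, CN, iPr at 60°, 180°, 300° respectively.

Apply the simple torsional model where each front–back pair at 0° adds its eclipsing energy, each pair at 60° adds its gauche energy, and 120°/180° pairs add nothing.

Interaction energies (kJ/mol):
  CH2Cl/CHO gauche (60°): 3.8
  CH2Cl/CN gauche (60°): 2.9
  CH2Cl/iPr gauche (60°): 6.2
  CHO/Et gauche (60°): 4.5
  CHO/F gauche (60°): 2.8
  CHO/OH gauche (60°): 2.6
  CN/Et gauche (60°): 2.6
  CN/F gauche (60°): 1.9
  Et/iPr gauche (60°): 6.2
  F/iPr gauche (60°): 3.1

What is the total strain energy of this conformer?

22.1 kJ/mol

This conformer (staggered): F(0°)/CHO(60°) gauche 2.8; F(0°)/iPr(300°) gauche 3.1; Et(120°)/CHO(60°) gauche 4.5; Et(120°)/CN(180°) gauche 2.6; CH2Cl(240°)/CN(180°) gauche 2.9; CH2Cl(240°)/iPr(300°) gauche 6.2 → 22.1 kJ/mol.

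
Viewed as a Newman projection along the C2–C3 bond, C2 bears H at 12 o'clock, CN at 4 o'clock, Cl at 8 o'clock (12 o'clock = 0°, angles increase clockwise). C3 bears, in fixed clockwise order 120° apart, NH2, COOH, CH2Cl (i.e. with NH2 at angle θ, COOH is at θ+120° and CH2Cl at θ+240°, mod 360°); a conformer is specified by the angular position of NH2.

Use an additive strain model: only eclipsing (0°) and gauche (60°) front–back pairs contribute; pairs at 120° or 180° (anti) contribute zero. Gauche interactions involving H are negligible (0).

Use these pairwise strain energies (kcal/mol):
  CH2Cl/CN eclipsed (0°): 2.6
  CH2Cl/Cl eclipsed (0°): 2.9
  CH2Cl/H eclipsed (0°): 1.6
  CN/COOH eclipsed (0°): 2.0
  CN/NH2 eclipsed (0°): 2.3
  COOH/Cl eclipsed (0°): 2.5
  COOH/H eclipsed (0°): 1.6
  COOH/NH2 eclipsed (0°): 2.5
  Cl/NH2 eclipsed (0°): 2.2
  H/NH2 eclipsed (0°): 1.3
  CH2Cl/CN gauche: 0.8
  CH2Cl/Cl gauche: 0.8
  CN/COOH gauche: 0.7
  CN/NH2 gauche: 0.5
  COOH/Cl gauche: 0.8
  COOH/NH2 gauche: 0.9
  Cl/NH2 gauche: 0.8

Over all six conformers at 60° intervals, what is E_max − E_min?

NH2 at 0° (eclipsed): H–NH2 eclipsed, CN–COOH eclipsed, Cl–CH2Cl eclipsed; 1.3 + 2.0 + 2.9 = 6.2 kcal/mol.
NH2 at 60° (staggered): CN–NH2 gauche, CN–COOH gauche, Cl–COOH gauche, Cl–CH2Cl gauche; 0.5 + 0.7 + 0.8 + 0.8 = 2.8 kcal/mol.
NH2 at 120° (eclipsed): H–CH2Cl eclipsed, CN–NH2 eclipsed, Cl–COOH eclipsed; 1.6 + 2.3 + 2.5 = 6.4 kcal/mol.
NH2 at 180° (staggered): CN–NH2 gauche, CN–CH2Cl gauche, Cl–NH2 gauche, Cl–COOH gauche; 0.5 + 0.8 + 0.8 + 0.8 = 2.9 kcal/mol.
NH2 at 240° (eclipsed): H–COOH eclipsed, CN–CH2Cl eclipsed, Cl–NH2 eclipsed; 1.6 + 2.6 + 2.2 = 6.4 kcal/mol.
NH2 at 300° (staggered): CN–COOH gauche, CN–CH2Cl gauche, Cl–NH2 gauche, Cl–CH2Cl gauche; 0.7 + 0.8 + 0.8 + 0.8 = 3.1 kcal/mol.
Max at 120° (6.4 kcal/mol), min at 60° (2.8 kcal/mol); barrier = 3.6 kcal/mol.

3.6 kcal/mol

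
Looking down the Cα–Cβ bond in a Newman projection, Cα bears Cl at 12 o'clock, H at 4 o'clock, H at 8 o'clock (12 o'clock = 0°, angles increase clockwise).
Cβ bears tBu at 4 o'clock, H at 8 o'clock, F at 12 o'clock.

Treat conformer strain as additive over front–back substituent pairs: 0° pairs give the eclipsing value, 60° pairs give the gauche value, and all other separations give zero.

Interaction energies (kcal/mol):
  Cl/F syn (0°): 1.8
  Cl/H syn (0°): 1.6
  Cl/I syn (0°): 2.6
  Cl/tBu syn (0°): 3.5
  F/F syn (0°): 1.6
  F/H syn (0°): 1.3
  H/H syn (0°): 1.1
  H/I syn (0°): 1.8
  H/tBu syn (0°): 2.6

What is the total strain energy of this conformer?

5.5 kcal/mol

This conformer (eclipsed): Cl–F eclipsed, H–tBu eclipsed, H–H eclipsed; 1.8 + 2.6 + 1.1 = 5.5 kcal/mol.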